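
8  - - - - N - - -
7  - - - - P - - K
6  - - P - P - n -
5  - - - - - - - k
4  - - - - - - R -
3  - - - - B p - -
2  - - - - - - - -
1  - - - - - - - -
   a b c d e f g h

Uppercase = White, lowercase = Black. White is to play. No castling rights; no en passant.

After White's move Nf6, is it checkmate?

After Nf6: black king on h5; in check: yes, from the white knight on f6.
King squares — g4: attacked by Nf6; h4: attacked by Rg4; g5: attacked by Be3; g6: own knight; h6: attacked by Be3.
Black has no legal moves → checkmate.

yes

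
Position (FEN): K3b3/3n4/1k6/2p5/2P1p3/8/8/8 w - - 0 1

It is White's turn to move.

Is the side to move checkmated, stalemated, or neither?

stalemate

White to move; white king on a8.
In check: no.
King squares — a7: attacked by Kb6; b7: attacked by Kb6; b8: attacked by Nd7.
Legal moves for White: none.
Not in check and no legal moves → stalemate.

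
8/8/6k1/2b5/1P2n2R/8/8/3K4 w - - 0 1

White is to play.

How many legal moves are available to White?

White to move; king on d1.
In check: no.
Legal moves: Rh8, Rh7, Rh6+, Rh5, Rg4+, Rf4, Rxe4, Rh3, Rh2, Rh1, Ke2, Kc2, Ke1, Kc1, bxc5, b5.
Count: 16.

16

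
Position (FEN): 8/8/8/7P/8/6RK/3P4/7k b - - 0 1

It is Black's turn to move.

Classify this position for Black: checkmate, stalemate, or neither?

Black to move; black king on h1.
In check: no.
King squares — g1: attacked by Rg3; g2: attacked by Rg3; h2: attacked by Kh3.
Legal moves for Black: none.
Not in check and no legal moves → stalemate.

stalemate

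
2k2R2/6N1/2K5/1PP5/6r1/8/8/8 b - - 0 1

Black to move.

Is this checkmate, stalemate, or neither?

Black to move; black king on c8.
In check: yes, from the white rook on f8.
King squares — b7: attacked by Kc6; c7: attacked by Kc6; d7: attacked by Kc6; b8: attacked by Rf8; d8: attacked by Rf8.
Legal moves for Black: none.
In check with no legal moves → checkmate.

checkmate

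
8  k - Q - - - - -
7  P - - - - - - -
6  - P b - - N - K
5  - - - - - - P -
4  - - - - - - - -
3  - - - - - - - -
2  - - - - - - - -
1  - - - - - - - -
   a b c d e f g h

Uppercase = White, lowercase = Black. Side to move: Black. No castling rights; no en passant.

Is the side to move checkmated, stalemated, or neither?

checkmate

Black to move; black king on a8.
In check: yes, from the white queen on c8.
King squares — a7: attacked by Pb6; b7: attacked by Qc8; b8: attacked by Pa7.
Legal moves for Black: none.
In check with no legal moves → checkmate.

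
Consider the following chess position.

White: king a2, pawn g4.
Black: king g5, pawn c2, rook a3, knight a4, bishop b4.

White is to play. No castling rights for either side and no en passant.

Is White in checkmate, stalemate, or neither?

White to move; white king on a2.
In check: yes, from the black rook on a3.
King squares — a1: attacked by Ra3; b1: attacked by Pc2; b2: attacked by Na4; a3: attacked by Bb4; b3: attacked by Ra3.
Legal moves for White: none.
In check with no legal moves → checkmate.

checkmate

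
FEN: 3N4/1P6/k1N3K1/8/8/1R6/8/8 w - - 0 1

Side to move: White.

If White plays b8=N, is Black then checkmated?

yes

After b8=N: black king on a6; in check: yes, from the white knight on b8.
King squares — a5: attacked by Nc6; b5: attacked by Rb3; b6: attacked by Rb3; a7: attacked by Nc6; b7: attacked by Rb3.
Black has no legal moves → checkmate.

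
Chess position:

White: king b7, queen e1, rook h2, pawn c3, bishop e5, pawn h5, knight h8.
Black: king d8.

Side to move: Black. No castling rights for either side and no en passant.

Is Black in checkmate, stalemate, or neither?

Black to move; black king on d8.
In check: no.
Legal moves for Black: Ke8, Ke7, Kd7.
Black has 3 legal moves and is not in check → neither.

neither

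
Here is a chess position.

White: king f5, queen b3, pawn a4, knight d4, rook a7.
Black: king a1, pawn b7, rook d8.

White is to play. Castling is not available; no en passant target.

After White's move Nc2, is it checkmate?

yes

After Nc2: black king on a1; in check: yes, from the white knight on c2.
King squares — b1: attacked by Qb3; a2: attacked by Qb3; b2: attacked by Qb3.
Black has no legal moves → checkmate.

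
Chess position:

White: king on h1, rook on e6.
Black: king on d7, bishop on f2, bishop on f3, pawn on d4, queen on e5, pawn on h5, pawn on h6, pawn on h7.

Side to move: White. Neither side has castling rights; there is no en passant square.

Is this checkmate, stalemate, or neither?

White to move; white king on h1.
In check: yes, from the black bishop on f3.
King squares — g1: attacked by Bf2; g2: attacked by Bf3; h2: attacked by Qe5.
Legal moves for White: none.
In check with no legal moves → checkmate.

checkmate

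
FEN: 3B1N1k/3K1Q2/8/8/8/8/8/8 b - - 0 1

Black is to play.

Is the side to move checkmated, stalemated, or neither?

stalemate

Black to move; black king on h8.
In check: no.
King squares — g7: attacked by Qf7; h7: attacked by Qf7; g8: attacked by Qf7.
Legal moves for Black: none.
Not in check and no legal moves → stalemate.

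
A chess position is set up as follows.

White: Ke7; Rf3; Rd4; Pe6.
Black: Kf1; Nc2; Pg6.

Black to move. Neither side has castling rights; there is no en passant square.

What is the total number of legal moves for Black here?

4

Black to move; king on f1.
In check: yes, from the white rook on f3.
Legal moves: Kg2, Ke2, Kg1, Ke1.
Count: 4.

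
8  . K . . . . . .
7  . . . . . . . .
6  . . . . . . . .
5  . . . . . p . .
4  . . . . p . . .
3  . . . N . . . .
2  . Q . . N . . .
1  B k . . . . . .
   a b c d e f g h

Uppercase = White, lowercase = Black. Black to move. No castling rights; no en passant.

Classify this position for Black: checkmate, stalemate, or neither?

checkmate

Black to move; black king on b1.
In check: yes, from the white queen on b2.
King squares — a1: attacked by Qb2; c1: attacked by Qb2; a2: attacked by Qb2; b2: attacked by Ba1; c2: attacked by Qb2.
Legal moves for Black: none.
In check with no legal moves → checkmate.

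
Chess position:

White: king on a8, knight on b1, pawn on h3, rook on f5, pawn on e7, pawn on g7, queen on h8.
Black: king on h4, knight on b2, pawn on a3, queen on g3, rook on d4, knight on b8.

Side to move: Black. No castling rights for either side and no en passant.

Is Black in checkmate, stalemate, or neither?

checkmate

Black to move; black king on h4.
In check: yes, from the white queen on h8.
King squares — g3: own queen; h3: attacked by Qh8; g4: attacked by Ph3; g5: attacked by Rf5; h5: attacked by Rf5.
Legal moves for Black: none.
In check with no legal moves → checkmate.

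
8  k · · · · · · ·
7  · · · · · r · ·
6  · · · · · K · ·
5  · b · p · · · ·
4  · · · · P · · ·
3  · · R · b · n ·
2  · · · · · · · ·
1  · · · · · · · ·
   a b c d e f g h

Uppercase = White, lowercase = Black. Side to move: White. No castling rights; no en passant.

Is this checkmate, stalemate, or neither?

White to move; white king on f6.
In check: yes, from the black rook on f7.
King squares — e5: available; f5: attacked by Ng3; g5: attacked by Be3; e6: available; g6: available; e7: attacked by Rf7; f7: available; g7: attacked by Rf7.
Legal moves for White: Kxf7, Kg6, Ke6, Ke5.
White is in check but has 4 legal moves → neither.

neither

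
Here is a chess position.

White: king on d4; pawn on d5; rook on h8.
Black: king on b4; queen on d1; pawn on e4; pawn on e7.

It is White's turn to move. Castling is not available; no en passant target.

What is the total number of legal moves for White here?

3

White to move; king on d4.
In check: yes, from the black queen on d1.
Legal moves: Ke5, Kxe4, Ke3.
Count: 3.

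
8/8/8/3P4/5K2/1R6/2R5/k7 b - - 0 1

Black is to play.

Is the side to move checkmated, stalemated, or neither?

stalemate

Black to move; black king on a1.
In check: no.
King squares — b1: attacked by Rb3; a2: attacked by Rc2; b2: attacked by Rc2.
Legal moves for Black: none.
Not in check and no legal moves → stalemate.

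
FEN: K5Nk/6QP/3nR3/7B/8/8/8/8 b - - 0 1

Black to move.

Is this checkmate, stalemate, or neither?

Black to move; black king on h8.
In check: yes, from the white queen on g7.
King squares — g7: available; h7: attacked by Qg7; g8: attacked by Qg7.
Legal moves for Black: Kxg7.
Black is in check but has 1 legal move → neither.

neither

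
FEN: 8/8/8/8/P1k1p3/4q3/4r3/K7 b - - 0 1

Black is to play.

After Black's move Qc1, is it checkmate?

After Qc1: white king on a1; in check: yes, from the black queen on c1.
King squares — b1: attacked by Qc1; a2: attacked by Re2; b2: attacked by Qc1.
White has no legal moves → checkmate.

yes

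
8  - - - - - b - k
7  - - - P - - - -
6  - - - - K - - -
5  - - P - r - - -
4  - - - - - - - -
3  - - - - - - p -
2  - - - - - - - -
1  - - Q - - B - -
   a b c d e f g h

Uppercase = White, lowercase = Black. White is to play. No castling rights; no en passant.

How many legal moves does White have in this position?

White to move; king on e6.
In check: yes, from the black rook on e5.
Legal moves: Kf7, Kf6, Kxe5.
Count: 3.

3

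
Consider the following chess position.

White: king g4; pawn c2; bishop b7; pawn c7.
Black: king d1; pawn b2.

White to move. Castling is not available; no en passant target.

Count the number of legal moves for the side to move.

White to move; king on g4.
In check: no.
Legal moves: Bc8, Ba8, Bc6, Ba6, Bd5, Be4, Bf3+, Bg2, Bh1, Kh5, Kg5, Kf5, Kh4, Kf4, Kh3, Kg3, Kf3, c8=Q, c8=R, c8=B, c8=N, c3, c4.
Count: 23.

23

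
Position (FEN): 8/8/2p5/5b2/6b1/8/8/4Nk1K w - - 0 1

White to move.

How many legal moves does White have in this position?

White to move; king on h1.
In check: no.
Legal moves: Kh2, Nf3, Nd3, Ng2, Nc2.
Count: 5.

5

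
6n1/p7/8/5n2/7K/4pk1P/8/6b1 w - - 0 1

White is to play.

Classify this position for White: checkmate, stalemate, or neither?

White to move; white king on h4.
In check: yes, from the black knight on f5.
King squares — g3: attacked by Kf3; h3: own pawn; g4: attacked by Kf3; g5: available; h5: available.
Legal moves for White: Kh5, Kg5.
White is in check but has 2 legal moves → neither.

neither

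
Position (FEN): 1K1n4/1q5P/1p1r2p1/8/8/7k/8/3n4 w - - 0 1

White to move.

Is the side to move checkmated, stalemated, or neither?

checkmate

White to move; white king on b8.
In check: yes, from the black queen on b7.
King squares — a7: attacked by Qb7; b7: attacked by Nd8; c7: attacked by Qb7; a8: attacked by Qb7; c8: attacked by Qb7.
Legal moves for White: none.
In check with no legal moves → checkmate.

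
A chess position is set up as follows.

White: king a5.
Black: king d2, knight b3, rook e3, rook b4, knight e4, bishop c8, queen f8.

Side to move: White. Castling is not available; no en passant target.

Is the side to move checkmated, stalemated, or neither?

checkmate

White to move; white king on a5.
In check: yes, from the black knight on b3.
King squares — a4: attacked by Rb4; b4: attacked by Qf8; b5: attacked by Rb4; a6: attacked by Bc8; b6: attacked by Rb4.
Legal moves for White: none.
In check with no legal moves → checkmate.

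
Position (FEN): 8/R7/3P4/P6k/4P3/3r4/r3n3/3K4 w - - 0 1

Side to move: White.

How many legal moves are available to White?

1

White to move; king on d1.
In check: yes, from the black rook on d3.
Legal moves: Ke1.
Count: 1.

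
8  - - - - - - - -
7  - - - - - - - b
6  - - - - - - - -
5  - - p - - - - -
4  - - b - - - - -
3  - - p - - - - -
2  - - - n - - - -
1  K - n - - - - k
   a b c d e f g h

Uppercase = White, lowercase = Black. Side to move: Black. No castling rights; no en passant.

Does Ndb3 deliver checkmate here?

yes

After Ndb3: white king on a1; in check: yes, from the black knight on b3.
King squares — b1: attacked by Bh7; a2: attacked by Nc1; b2: attacked by Pc3.
White has no legal moves → checkmate.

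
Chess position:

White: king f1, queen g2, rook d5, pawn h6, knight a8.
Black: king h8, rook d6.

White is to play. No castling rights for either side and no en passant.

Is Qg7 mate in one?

yes

After Qg7: black king on h8; in check: yes, from the white queen on g7.
King squares — g7: attacked by Ph6; h7: attacked by Qg7; g8: attacked by Qg7.
Black has no legal moves → checkmate.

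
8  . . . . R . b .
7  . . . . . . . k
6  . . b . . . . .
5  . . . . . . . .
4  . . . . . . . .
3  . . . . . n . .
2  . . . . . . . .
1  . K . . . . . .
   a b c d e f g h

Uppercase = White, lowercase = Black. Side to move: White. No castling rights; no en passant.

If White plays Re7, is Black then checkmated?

no

After Re7: black king on h7; in check: yes, from the white rook on e7.
Black has 4 legal replies: Kh8, Kh6, Kg6, Bf7.
In check but a legal move exists → not checkmate.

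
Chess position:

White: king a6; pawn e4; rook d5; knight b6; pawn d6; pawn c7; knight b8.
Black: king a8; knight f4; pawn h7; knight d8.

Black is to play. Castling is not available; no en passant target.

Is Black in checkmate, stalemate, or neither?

Black to move; black king on a8.
In check: yes, from the white knight on b6.
King squares — a7: attacked by Ka6; b7: attacked by Ka6; b8: attacked by Pc7.
Legal moves for Black: none.
In check with no legal moves → checkmate.

checkmate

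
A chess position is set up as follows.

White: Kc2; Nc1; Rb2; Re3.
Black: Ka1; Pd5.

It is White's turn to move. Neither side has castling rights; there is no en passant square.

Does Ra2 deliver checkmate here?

After Ra2: black king on a1; in check: yes, from the white rook on a2.
King squares — b1: attacked by Kc2; a2: attacked by Nc1; b2: attacked by Ra2.
Black has no legal moves → checkmate.

yes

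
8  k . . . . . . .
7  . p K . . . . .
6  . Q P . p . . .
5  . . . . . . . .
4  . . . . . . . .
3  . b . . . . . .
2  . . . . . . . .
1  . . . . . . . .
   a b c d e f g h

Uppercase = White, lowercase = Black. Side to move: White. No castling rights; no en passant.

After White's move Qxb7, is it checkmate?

After Qxb7: black king on a8; in check: yes, from the white queen on b7.
King squares — a7: attacked by Qb7; b7: attacked by Pc6; b8: attacked by Qb7.
Black has no legal moves → checkmate.

yes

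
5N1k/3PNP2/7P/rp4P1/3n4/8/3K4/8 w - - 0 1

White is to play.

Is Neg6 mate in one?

yes

After Neg6: black king on h8; in check: yes, from the white knight on g6.
King squares — g7: attacked by Ph6; h7: attacked by Nf8; g8: attacked by Pf7.
Black has no legal moves → checkmate.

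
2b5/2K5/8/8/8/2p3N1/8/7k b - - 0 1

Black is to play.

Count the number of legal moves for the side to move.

3

Black to move; king on h1.
In check: yes, from the white knight on g3.
Legal moves: Kh2, Kg2, Kg1.
Count: 3.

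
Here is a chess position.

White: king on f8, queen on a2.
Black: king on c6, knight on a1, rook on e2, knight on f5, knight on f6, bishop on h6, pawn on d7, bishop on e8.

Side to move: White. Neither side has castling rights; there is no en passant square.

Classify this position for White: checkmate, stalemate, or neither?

checkmate

White to move; white king on f8.
In check: yes, from the black bishop on h6.
King squares — e7: attacked by Re2; f7: attacked by Be8; g7: attacked by Nf5; e8: attacked by Re2; g8: attacked by Nf6.
Legal moves for White: none.
In check with no legal moves → checkmate.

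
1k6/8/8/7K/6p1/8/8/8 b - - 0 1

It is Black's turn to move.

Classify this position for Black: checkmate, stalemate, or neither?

neither

Black to move; black king on b8.
In check: no.
Legal moves for Black: Kc8, Ka8, Kc7, Kb7, Ka7, g3.
Black has 6 legal moves and is not in check → neither.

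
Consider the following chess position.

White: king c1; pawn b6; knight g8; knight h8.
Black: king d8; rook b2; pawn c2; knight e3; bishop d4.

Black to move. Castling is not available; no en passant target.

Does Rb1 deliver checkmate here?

After Rb1: white king on c1; in check: yes, from the black rook on b1.
White has 1 legal reply: Kd2.
In check but a legal move exists → not checkmate.

no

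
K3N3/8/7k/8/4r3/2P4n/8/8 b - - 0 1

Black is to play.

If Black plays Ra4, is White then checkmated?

After Ra4: white king on a8; in check: yes, from the black rook on a4.
White has 2 legal replies: Kb8, Kb7.
In check but a legal move exists → not checkmate.

no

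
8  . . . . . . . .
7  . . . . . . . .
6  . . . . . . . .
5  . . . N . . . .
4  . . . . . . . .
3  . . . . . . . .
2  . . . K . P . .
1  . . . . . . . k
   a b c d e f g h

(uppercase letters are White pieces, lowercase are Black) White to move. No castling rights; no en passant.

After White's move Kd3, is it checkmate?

no

After Kd3: black king on h1; in check: no.
Black is not in check, so this cannot be checkmate.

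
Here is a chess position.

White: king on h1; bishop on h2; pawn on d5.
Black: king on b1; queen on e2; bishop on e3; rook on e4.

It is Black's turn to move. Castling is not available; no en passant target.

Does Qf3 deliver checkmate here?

After Qf3: white king on h1; in check: yes, from the black queen on f3.
King squares — g1: attacked by Be3; g2: attacked by Qf3; h2: own bishop.
White has no legal moves → checkmate.

yes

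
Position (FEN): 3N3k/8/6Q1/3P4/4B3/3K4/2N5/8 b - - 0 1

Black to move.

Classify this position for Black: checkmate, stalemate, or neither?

stalemate

Black to move; black king on h8.
In check: no.
King squares — g7: attacked by Qg6; h7: attacked by Qg6; g8: attacked by Qg6.
Legal moves for Black: none.
Not in check and no legal moves → stalemate.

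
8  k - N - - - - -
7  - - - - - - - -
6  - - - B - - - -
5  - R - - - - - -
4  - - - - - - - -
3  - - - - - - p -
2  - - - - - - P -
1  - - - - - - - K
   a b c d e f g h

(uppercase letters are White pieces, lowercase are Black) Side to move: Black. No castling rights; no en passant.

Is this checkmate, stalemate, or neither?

Black to move; black king on a8.
In check: no.
King squares — a7: attacked by Nc8; b7: attacked by Rb5; b8: attacked by Rb5.
Legal moves for Black: none.
Not in check and no legal moves → stalemate.

stalemate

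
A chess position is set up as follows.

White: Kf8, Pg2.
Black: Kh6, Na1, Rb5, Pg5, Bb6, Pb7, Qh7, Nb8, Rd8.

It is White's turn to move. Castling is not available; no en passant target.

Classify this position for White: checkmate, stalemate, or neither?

White to move; white king on f8.
In check: yes, from the black rook on d8.
King squares — e7: attacked by Qh7; f7: attacked by Qh7; g7: attacked by Kh6; e8: attacked by Rd8; g8: attacked by Qh7.
Legal moves for White: none.
In check with no legal moves → checkmate.

checkmate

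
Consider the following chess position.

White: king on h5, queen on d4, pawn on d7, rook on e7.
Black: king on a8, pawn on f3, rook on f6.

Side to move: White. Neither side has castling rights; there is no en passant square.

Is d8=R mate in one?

After d8=R: black king on a8; in check: yes, from the white rook on d8.
King squares — a7: attacked by Qd4; b7: attacked by Re7; b8: attacked by Rd8.
Black has no legal moves → checkmate.

yes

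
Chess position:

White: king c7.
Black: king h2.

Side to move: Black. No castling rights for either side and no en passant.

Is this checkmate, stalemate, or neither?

Black to move; black king on h2.
In check: no.
Legal moves for Black: Kh3, Kg3, Kg2, Kh1, Kg1.
Black has 5 legal moves and is not in check → neither.

neither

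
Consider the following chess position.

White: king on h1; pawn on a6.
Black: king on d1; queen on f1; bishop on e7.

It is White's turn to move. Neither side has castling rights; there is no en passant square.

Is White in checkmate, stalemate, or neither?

White to move; white king on h1.
In check: yes, from the black queen on f1.
King squares — g1: attacked by Qf1; g2: attacked by Qf1; h2: available.
Legal moves for White: Kh2.
White is in check but has 1 legal move → neither.

neither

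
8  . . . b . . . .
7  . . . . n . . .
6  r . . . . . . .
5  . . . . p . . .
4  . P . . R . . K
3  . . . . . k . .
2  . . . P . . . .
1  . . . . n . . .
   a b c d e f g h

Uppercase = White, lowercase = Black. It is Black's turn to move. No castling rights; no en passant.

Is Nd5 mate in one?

After Nd5: white king on h4; in check: yes, from the black bishop on d8.
White has 2 legal replies: Kh5, Kh3.
In check but a legal move exists → not checkmate.

no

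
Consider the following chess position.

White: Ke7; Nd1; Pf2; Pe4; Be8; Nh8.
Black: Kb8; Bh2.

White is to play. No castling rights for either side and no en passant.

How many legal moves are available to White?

21

White to move; king on e7.
In check: no.
Legal moves: Nf7, Ng6, Bf7, Bd7, Bg6, Bc6, Bh5, Bb5, Ba4, Kf8, Kd8, Kf7, Kd7, Kf6, Ke6, Ne3, Nc3, Nb2, e5, f3, f4.
Count: 21.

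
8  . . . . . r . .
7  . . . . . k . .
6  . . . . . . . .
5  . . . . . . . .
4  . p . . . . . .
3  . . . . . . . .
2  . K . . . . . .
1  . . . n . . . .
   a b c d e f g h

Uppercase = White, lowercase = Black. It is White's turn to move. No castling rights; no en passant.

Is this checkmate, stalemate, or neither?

White to move; white king on b2.
In check: yes, from the black knight on d1.
Legal moves for White: Kb3, Kc2, Ka2, Kc1, Kb1, Ka1.
White is in check but has 6 legal moves → neither.

neither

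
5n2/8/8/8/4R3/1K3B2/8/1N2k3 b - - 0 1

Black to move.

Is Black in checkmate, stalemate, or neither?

neither

Black to move; black king on e1.
In check: yes, from the white rook on e4.
Legal moves for Black: Kf2, Kf1.
Black is in check but has 2 legal moves → neither.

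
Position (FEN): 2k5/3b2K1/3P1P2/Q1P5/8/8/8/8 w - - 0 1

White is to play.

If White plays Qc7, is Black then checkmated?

After Qc7: black king on c8; in check: yes, from the white queen on c7.
King squares — b7: attacked by Qc7; c7: attacked by Pd6; d7: own bishop; b8: attacked by Qc7; d8: attacked by Qc7.
Black has no legal moves → checkmate.

yes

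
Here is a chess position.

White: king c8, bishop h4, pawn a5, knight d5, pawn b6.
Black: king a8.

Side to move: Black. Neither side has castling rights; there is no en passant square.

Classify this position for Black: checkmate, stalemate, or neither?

Black to move; black king on a8.
In check: no.
King squares — a7: attacked by Pb6; b7: attacked by Kc8; b8: attacked by Kc8.
Legal moves for Black: none.
Not in check and no legal moves → stalemate.

stalemate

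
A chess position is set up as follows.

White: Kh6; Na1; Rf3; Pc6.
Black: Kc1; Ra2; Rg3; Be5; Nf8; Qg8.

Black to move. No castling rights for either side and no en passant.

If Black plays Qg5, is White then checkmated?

After Qg5: white king on h6; in check: yes, from the black queen on g5.
King squares — g5: attacked by Rg3; h5: attacked by Qg5; g6: attacked by Qg5; g7: attacked by Be5; h7: attacked by Nf8.
White has no legal moves → checkmate.

yes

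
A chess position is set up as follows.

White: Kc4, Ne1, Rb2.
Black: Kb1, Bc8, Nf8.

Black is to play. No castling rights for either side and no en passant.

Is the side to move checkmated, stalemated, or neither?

Black to move; black king on b1.
In check: yes, from the white rook on b2.
Legal moves for Black: Kxb2, Kc1, Ka1.
Black is in check but has 3 legal moves → neither.

neither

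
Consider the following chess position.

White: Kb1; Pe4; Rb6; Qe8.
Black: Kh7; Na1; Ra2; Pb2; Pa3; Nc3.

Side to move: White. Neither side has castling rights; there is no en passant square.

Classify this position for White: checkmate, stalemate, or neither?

White to move; white king on b1.
In check: yes, from the black knight on c3.
King squares — a1: attacked by Ra2; c1: attacked by Pb2; a2: attacked by Nc3; b2: attacked by Ra2; c2: attacked by Na1.
Legal moves for White: none.
In check with no legal moves → checkmate.

checkmate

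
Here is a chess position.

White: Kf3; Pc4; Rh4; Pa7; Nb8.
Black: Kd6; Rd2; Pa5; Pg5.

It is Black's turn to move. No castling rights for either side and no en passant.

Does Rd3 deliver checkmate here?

After Rd3: white king on f3; in check: yes, from the black rook on d3.
White has 5 legal replies: Kg4, Ke4, Kg2, Kf2, Ke2.
In check but a legal move exists → not checkmate.

no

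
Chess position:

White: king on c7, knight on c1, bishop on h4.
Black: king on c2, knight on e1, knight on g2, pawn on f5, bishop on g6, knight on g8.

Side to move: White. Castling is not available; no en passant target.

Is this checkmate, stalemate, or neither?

White to move; white king on c7.
In check: no.
Legal moves for White include: Kd8, Kc8, Kb8, Kd7, Kb7, Kd6, Kc6, Kb6, Bd8, Be7, Bf6, Bg5, Bg3, Bf2, Bxe1, Nd3, Nb3, Ne2, ... (list truncated; more exist).
White has legal moves and is not in check → neither.

neither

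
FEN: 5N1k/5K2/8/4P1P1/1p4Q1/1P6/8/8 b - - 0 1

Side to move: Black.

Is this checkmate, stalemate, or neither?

Black to move; black king on h8.
In check: no.
King squares — g7: attacked by Kf7; h7: attacked by Nf8; g8: attacked by Kf7.
Legal moves for Black: none.
Not in check and no legal moves → stalemate.

stalemate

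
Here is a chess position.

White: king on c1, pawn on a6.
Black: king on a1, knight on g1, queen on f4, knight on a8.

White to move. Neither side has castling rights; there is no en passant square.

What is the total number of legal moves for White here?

White to move; king on c1.
In check: yes, from the black queen on f4.
Legal moves: Kc2, Kd1.
Count: 2.

2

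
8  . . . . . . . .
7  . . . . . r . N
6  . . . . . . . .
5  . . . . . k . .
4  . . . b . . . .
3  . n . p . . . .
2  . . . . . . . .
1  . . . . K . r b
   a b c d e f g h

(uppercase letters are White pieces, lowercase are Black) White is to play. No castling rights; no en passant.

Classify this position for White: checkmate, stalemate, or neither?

White to move; white king on e1.
In check: yes, from the black rook on g1.
King squares — d1: attacked by Rg1; f1: attacked by Rg1; d2: attacked by Nb3; e2: attacked by Pd3; f2: attacked by Bd4.
Legal moves for White: none.
In check with no legal moves → checkmate.

checkmate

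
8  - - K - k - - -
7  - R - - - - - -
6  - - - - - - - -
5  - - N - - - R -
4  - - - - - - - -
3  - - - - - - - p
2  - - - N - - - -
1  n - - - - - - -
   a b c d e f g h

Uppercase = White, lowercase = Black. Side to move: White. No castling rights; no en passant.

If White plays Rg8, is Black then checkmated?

yes

After Rg8: black king on e8; in check: yes, from the white rook on g8.
King squares — d7: attacked by Nc5; e7: attacked by Rb7; f7: attacked by Rb7; d8: attacked by Kc8; f8: attacked by Rg8.
Black has no legal moves → checkmate.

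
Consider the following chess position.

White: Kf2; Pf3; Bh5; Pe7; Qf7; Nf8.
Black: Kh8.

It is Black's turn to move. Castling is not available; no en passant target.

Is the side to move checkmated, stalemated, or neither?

stalemate

Black to move; black king on h8.
In check: no.
King squares — g7: attacked by Qf7; h7: attacked by Qf7; g8: attacked by Qf7.
Legal moves for Black: none.
Not in check and no legal moves → stalemate.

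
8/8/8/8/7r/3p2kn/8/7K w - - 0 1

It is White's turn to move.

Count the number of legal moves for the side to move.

0

White to move; king on h1.
In check: no.
Legal moves: none.
Count: 0.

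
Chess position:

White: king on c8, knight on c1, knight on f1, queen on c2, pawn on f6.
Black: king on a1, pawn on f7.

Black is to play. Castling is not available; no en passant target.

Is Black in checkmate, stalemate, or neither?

stalemate

Black to move; black king on a1.
In check: no.
King squares — b1: attacked by Qc2; a2: attacked by Nc1; b2: attacked by Qc2.
Legal moves for Black: none.
Not in check and no legal moves → stalemate.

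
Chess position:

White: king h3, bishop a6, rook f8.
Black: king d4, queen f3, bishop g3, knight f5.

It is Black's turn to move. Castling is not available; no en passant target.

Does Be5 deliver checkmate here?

After Be5: white king on h3; in check: yes, from the black queen on f3.
King squares — g2: attacked by Qf3; h2: attacked by Be5; g3: attacked by Qf3; g4: attacked by Qf3; h4: attacked by Nf5.
White has no legal moves → checkmate.

yes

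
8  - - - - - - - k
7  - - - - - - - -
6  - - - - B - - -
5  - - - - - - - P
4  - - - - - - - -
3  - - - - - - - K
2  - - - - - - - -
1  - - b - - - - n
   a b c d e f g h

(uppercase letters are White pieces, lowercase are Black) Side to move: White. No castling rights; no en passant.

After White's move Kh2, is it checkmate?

no

After Kh2: black king on h8; in check: no.
Black is not in check, so this cannot be checkmate.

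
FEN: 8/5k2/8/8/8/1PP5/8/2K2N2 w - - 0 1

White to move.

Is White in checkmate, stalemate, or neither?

neither

White to move; white king on c1.
In check: no.
Legal moves for White: Ng3, Ne3, Nh2, Nd2, Kd2, Kc2, Kb2, Kd1, Kb1, c4, b4.
White has 11 legal moves and is not in check → neither.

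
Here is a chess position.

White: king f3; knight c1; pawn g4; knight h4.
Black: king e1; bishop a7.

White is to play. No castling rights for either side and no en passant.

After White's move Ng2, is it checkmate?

no

After Ng2: black king on e1; in check: yes, from the white knight on g2.
Black has 3 legal replies: Kd2, Kf1, Kd1.
In check but a legal move exists → not checkmate.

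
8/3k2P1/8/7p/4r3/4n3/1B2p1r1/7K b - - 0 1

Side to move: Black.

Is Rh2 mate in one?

no

After Rh2: white king on h1; in check: yes, from the black rook on h2.
White has 2 legal replies: Kxh2, Kg1.
In check but a legal move exists → not checkmate.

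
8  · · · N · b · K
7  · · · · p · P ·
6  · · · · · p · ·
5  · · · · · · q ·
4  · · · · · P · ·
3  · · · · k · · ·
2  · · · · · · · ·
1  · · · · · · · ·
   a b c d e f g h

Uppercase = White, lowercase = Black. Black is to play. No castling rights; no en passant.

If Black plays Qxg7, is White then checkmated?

yes

After Qxg7: white king on h8; in check: yes, from the black queen on g7.
King squares — g7: attacked by Bf8; h7: attacked by Qg7; g8: attacked by Qg7.
White has no legal moves → checkmate.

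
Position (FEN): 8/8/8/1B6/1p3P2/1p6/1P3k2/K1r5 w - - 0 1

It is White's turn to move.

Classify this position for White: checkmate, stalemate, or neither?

checkmate

White to move; white king on a1.
In check: yes, from the black rook on c1.
King squares — b1: attacked by Rc1; a2: attacked by Pb3; b2: own pawn.
Legal moves for White: none.
In check with no legal moves → checkmate.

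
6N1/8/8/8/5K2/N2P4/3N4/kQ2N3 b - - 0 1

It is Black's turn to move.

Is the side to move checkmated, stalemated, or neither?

checkmate

Black to move; black king on a1.
In check: yes, from the white queen on b1.
King squares — b1: attacked by Nd2; a2: attacked by Qb1; b2: attacked by Qb1.
Legal moves for Black: none.
In check with no legal moves → checkmate.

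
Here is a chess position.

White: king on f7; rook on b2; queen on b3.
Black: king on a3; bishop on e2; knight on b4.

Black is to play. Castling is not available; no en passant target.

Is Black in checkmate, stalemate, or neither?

Black to move; black king on a3.
In check: yes, from the white queen on b3.
King squares — a2: attacked by Rb2; b2: attacked by Qb3; b3: attacked by Rb2; a4: attacked by Qb3; b4: own knight.
Legal moves for Black: none.
In check with no legal moves → checkmate.

checkmate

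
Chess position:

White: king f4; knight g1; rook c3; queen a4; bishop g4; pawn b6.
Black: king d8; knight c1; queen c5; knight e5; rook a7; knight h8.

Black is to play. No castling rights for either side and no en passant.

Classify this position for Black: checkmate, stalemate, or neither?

neither

Black to move; black king on d8.
In check: no.
Legal moves for Black include: Nhf7, Nhg6+, Ke7, Ra8, Rh7, Rg7, Rf7+, Re7, Rd7, Rc7, Rb7, Ra6, Ra5, Rxa4+, Nef7, Nd7, Neg6+, Nc6, ... (list truncated; more exist).
Black has legal moves and is not in check → neither.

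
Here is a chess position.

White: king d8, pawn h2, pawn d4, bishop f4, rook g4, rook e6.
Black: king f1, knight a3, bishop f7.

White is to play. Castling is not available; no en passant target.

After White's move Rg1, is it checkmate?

no

After Rg1: black king on f1; in check: yes, from the white rook on g1.
Black has 2 legal replies: Kf2, Kxg1.
In check but a legal move exists → not checkmate.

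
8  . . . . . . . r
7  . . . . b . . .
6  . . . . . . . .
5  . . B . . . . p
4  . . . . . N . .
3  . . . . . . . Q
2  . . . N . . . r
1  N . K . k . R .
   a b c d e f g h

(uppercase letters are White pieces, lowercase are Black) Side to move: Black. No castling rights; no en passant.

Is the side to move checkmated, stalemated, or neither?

Black to move; black king on e1.
In check: yes, from the white rook on g1.
King squares — d1: attacked by Kc1; f1: attacked by Rg1; d2: attacked by Kc1; e2: attacked by Nf4; f2: attacked by Bc5.
Legal moves for Black: none.
In check with no legal moves → checkmate.

checkmate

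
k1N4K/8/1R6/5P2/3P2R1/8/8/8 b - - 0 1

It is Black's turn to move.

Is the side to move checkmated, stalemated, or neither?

Black to move; black king on a8.
In check: no.
King squares — a7: attacked by Nc8; b7: attacked by Rb6; b8: attacked by Rb6.
Legal moves for Black: none.
Not in check and no legal moves → stalemate.

stalemate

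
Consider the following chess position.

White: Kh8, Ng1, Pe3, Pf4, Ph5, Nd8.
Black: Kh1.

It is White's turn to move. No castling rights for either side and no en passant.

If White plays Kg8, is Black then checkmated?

After Kg8: black king on h1; in check: no.
Black is not in check, so this cannot be checkmate.

no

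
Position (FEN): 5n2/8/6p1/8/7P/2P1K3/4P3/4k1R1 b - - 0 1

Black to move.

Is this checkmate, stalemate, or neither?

checkmate

Black to move; black king on e1.
In check: yes, from the white rook on g1.
King squares — d1: attacked by Rg1; f1: attacked by Rg1; d2: attacked by Ke3; e2: attacked by Ke3; f2: attacked by Ke3.
Legal moves for Black: none.
In check with no legal moves → checkmate.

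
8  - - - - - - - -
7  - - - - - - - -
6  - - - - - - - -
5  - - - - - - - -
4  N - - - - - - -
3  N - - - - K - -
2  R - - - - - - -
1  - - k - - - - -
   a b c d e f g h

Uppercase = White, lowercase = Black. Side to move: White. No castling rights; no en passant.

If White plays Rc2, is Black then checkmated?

After Rc2: black king on c1; in check: yes, from the white rook on c2.
Black has 1 legal reply: Kd1.
In check but a legal move exists → not checkmate.

no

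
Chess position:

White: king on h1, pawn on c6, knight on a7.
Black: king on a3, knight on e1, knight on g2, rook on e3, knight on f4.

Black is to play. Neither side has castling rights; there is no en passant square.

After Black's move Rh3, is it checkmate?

After Rh3: white king on h1; in check: yes, from the black rook on h3.
White has 1 legal reply: Kg1.
In check but a legal move exists → not checkmate.

no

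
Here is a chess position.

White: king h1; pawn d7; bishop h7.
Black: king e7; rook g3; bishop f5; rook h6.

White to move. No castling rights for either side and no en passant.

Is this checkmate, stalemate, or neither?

checkmate

White to move; white king on h1.
In check: yes, from the black rook on h6.
King squares — g1: attacked by Rg3; g2: attacked by Rg3; h2: attacked by Rh6.
Legal moves for White: none.
In check with no legal moves → checkmate.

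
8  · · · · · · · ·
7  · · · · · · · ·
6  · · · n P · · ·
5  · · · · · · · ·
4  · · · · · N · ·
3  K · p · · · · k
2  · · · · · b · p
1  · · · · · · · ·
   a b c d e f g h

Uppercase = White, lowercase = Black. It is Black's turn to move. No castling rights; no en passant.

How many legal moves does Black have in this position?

3

Black to move; king on h3.
In check: yes, from the white knight on f4.
Legal moves: Kh4, Kg4, Kg3.
Count: 3.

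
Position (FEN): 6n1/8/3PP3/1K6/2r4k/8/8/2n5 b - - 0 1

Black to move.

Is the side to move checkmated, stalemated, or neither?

Black to move; black king on h4.
In check: no.
Legal moves for Black include: Ne7, Nh6, Nf6, Kh5, Kg5, Kg4, Kh3, Kg3, Rc8, Rc7, Rc6, Rc5+, Rg4, Rf4, Re4, Rd4, Rb4+, Ra4, ... (list truncated; more exist).
Black has legal moves and is not in check → neither.

neither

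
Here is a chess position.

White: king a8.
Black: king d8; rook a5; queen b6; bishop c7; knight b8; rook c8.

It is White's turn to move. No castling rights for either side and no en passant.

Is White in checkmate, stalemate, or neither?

checkmate

White to move; white king on a8.
In check: yes, from the black rook on a5.
King squares — a7: attacked by Ra5; b7: attacked by Qb6; b8: attacked by Qb6.
Legal moves for White: none.
In check with no legal moves → checkmate.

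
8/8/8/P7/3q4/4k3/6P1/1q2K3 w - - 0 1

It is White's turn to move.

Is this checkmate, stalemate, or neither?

White to move; white king on e1.
In check: yes, from the black queen on b1.
King squares — d1: attacked by Qb1; f1: attacked by Qb1; d2: attacked by Ke3; e2: attacked by Ke3; f2: attacked by Ke3.
Legal moves for White: none.
In check with no legal moves → checkmate.

checkmate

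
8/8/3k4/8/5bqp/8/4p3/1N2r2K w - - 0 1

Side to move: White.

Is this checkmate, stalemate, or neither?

checkmate

White to move; white king on h1.
In check: yes, from the black rook on e1.
King squares — g1: attacked by Re1; g2: attacked by Qg4; h2: attacked by Bf4.
Legal moves for White: none.
In check with no legal moves → checkmate.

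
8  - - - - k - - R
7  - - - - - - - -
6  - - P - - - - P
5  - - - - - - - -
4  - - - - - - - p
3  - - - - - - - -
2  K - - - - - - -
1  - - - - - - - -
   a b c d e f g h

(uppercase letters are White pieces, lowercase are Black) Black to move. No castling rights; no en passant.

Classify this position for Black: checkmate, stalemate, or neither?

neither

Black to move; black king on e8.
In check: yes, from the white rook on h8.
Legal moves for Black: Kf7, Ke7.
Black is in check but has 2 legal moves → neither.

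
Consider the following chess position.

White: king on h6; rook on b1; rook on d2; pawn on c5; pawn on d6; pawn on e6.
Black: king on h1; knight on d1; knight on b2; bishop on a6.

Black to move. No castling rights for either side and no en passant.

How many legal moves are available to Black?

Black to move; king on h1.
In check: no.
Legal moves: Bc8, Bb7, Bb5, Bc4, Bd3, Be2, Bf1, Nc4, Na4, Nd3, Kg1.
Count: 11.

11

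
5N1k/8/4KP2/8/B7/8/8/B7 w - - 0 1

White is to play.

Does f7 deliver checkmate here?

yes

After f7: black king on h8; in check: yes, from the white bishop on a1.
King squares — g7: attacked by Ba1; h7: attacked by Nf8; g8: attacked by Pf7.
Black has no legal moves → checkmate.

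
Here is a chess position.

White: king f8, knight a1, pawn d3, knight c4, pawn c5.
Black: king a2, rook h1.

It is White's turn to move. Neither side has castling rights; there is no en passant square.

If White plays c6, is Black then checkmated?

no

After c6: black king on a2; in check: no.
Black is not in check, so this cannot be checkmate.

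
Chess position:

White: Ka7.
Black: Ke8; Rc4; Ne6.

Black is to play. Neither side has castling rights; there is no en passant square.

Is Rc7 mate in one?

After Rc7: white king on a7; in check: yes, from the black rook on c7.
White has 4 legal replies: Kb8, Ka8, Kb6, Ka6.
In check but a legal move exists → not checkmate.

no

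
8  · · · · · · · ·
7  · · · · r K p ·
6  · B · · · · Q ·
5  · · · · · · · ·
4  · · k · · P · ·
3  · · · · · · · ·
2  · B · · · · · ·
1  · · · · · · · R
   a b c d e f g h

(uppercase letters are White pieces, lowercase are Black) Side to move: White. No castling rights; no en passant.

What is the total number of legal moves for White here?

White to move; king on f7.
In check: yes, from the black rook on e7.
Legal moves: Kg8, Kf8, Kxe7.
Count: 3.

3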